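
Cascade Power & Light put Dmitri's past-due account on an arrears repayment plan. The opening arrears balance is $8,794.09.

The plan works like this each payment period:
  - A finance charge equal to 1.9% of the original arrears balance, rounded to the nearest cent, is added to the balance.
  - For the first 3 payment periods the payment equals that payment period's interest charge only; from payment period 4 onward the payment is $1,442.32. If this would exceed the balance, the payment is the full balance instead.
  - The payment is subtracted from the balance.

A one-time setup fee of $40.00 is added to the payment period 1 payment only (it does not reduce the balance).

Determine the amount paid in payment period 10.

Payment period 1: $8,794.09 +$167.09 interest = $8,961.18; pay $167.09 (+ $40.00 fee) → $8,794.09
Payment period 2: $8,794.09 +$167.09 interest = $8,961.18; pay $167.09 → $8,794.09
Payment period 3: $8,794.09 +$167.09 interest = $8,961.18; pay $167.09 → $8,794.09
Payment period 4: $8,794.09 +$167.09 interest = $8,961.18; pay $1,442.32 → $7,518.86
Payment period 5: $7,518.86 +$167.09 interest = $7,685.95; pay $1,442.32 → $6,243.63
Payment period 6: $6,243.63 +$167.09 interest = $6,410.72; pay $1,442.32 → $4,968.40
Payment period 7: $4,968.40 +$167.09 interest = $5,135.49; pay $1,442.32 → $3,693.17
Payment period 8: $3,693.17 +$167.09 interest = $3,860.26; pay $1,442.32 → $2,417.94
Payment period 9: $2,417.94 +$167.09 interest = $2,585.03; pay $1,442.32 → $1,142.71
Payment period 10: $1,142.71 +$167.09 interest = $1,309.80; pay $1,309.80 → $0.00

$1,309.80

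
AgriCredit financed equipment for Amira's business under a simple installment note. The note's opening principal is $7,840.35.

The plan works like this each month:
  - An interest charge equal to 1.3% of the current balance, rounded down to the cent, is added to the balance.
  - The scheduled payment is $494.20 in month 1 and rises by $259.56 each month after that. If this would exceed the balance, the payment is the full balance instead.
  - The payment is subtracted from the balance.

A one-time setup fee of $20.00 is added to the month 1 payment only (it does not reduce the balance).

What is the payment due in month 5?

Month 1: opening $7,840.35; interest $101.92 → $7,942.27; payment $494.20 (+ $20.00 fee); balance $7,448.07
Month 2: opening $7,448.07; interest $96.82 → $7,544.89; payment $753.76; balance $6,791.13
Month 3: opening $6,791.13; interest $88.28 → $6,879.41; payment $1,013.32; balance $5,866.09
Month 4: opening $5,866.09; interest $76.25 → $5,942.34; payment $1,272.88; balance $4,669.46
Month 5: opening $4,669.46; interest $60.70 → $4,730.16; payment $1,532.44; balance $3,197.72

$1,532.44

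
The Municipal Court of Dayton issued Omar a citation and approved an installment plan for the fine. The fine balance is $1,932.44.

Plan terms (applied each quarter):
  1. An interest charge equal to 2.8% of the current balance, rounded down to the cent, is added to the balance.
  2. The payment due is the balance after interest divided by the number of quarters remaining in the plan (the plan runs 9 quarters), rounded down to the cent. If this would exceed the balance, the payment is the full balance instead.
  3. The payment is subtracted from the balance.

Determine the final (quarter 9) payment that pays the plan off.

Quarter 1: $1,932.44 +$54.10 interest = $1,986.54; pay $220.72 → $1,765.82
Quarter 2: $1,765.82 +$49.44 interest = $1,815.26; pay $226.90 → $1,588.36
Quarter 3: $1,588.36 +$44.47 interest = $1,632.83; pay $233.26 → $1,399.57
Quarter 4: $1,399.57 +$39.18 interest = $1,438.75; pay $239.79 → $1,198.96
Quarter 5: $1,198.96 +$33.57 interest = $1,232.53; pay $246.50 → $986.03
Quarter 6: $986.03 +$27.60 interest = $1,013.63; pay $253.40 → $760.23
Quarter 7: $760.23 +$21.28 interest = $781.51; pay $260.50 → $521.01
Quarter 8: $521.01 +$14.58 interest = $535.59; pay $267.79 → $267.80
Quarter 9: $267.80 +$7.49 interest = $275.29; pay $275.29 → $0.00

$275.29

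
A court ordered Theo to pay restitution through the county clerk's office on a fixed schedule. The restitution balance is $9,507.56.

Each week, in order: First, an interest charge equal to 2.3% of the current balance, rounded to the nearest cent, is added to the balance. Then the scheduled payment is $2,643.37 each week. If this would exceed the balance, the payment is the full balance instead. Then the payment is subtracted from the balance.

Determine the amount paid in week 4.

$2,112.38

Week 1: opening $9,507.56; interest $218.67 → $9,726.23; payment $2,643.37; balance $7,082.86
Week 2: opening $7,082.86; interest $162.91 → $7,245.77; payment $2,643.37; balance $4,602.40
Week 3: opening $4,602.40; interest $105.86 → $4,708.26; payment $2,643.37; balance $2,064.89
Week 4: opening $2,064.89; interest $47.49 → $2,112.38; payment $2,112.38; balance $0.00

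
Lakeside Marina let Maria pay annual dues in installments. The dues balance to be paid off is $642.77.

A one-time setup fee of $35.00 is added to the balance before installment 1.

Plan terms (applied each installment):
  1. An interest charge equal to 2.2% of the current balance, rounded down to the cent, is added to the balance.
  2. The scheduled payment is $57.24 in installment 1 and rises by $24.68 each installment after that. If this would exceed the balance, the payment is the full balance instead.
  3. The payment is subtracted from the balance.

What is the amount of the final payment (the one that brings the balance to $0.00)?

$28.75

Installment 1: opening $677.77; interest $14.91 → $692.68; payment $57.24; balance $635.44
Installment 2: opening $635.44; interest $13.97 → $649.41; payment $81.92; balance $567.49
Installment 3: opening $567.49; interest $12.48 → $579.97; payment $106.60; balance $473.37
Installment 4: opening $473.37; interest $10.41 → $483.78; payment $131.28; balance $352.50
Installment 5: opening $352.50; interest $7.75 → $360.25; payment $155.96; balance $204.29
Installment 6: opening $204.29; interest $4.49 → $208.78; payment $180.64; balance $28.14
Installment 7: opening $28.14; interest $0.61 → $28.75; payment $28.75; balance $0.00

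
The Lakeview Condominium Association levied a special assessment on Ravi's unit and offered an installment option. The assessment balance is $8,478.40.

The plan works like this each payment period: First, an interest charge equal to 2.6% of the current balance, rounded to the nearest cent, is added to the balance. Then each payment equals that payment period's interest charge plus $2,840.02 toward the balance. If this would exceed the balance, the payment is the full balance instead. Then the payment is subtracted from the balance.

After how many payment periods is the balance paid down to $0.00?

3

Payment period 1: opening $8,478.40; interest $220.44 → $8,698.84; payment $3,060.46; balance $5,638.38
Payment period 2: opening $5,638.38; interest $146.60 → $5,784.98; payment $2,986.62; balance $2,798.36
Payment period 3: opening $2,798.36; interest $72.76 → $2,871.12; payment $2,871.12; balance $0.00
Balance reaches $0.00 in payment period 3.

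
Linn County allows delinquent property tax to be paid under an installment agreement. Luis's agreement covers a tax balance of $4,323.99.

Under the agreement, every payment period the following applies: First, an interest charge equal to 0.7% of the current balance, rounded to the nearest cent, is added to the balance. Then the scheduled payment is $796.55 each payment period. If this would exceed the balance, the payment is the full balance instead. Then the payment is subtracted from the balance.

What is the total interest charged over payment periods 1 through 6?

Payment period 1: opening $4,323.99; interest $30.27 → $4,354.26; payment $796.55; balance $3,557.71
Payment period 2: opening $3,557.71; interest $24.90 → $3,582.61; payment $796.55; balance $2,786.06
Payment period 3: opening $2,786.06; interest $19.50 → $2,805.56; payment $796.55; balance $2,009.01
Payment period 4: opening $2,009.01; interest $14.06 → $2,023.07; payment $796.55; balance $1,226.52
Payment period 5: opening $1,226.52; interest $8.59 → $1,235.11; payment $796.55; balance $438.56
Payment period 6: opening $438.56; interest $3.07 → $441.63; payment $441.63; balance $0.00
Total interest: $30.27 + $24.90 + $19.50 + $14.06 + $8.59 + $3.07 = $100.39

$100.39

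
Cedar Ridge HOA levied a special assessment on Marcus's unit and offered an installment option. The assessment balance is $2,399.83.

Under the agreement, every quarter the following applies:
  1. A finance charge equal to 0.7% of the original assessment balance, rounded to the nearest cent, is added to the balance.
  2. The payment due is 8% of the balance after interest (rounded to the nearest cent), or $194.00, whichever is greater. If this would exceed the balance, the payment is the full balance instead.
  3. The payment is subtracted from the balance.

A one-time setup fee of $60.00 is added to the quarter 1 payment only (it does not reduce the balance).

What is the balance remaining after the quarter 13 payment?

Quarter 1: $2,399.83 +$16.80 interest = $2,416.63; pay $194.00 (+ $60.00 fee) → $2,222.63
Quarter 2: $2,222.63 +$16.80 interest = $2,239.43; pay $194.00 → $2,045.43
Quarter 3: $2,045.43 +$16.80 interest = $2,062.23; pay $194.00 → $1,868.23
Quarter 4: $1,868.23 +$16.80 interest = $1,885.03; pay $194.00 → $1,691.03
Quarter 5: $1,691.03 +$16.80 interest = $1,707.83; pay $194.00 → $1,513.83
Quarter 6: $1,513.83 +$16.80 interest = $1,530.63; pay $194.00 → $1,336.63
Quarter 7: $1,336.63 +$16.80 interest = $1,353.43; pay $194.00 → $1,159.43
Quarter 8: $1,159.43 +$16.80 interest = $1,176.23; pay $194.00 → $982.23
Quarter 9: $982.23 +$16.80 interest = $999.03; pay $194.00 → $805.03
Quarter 10: $805.03 +$16.80 interest = $821.83; pay $194.00 → $627.83
Quarter 11: $627.83 +$16.80 interest = $644.63; pay $194.00 → $450.63
Quarter 12: $450.63 +$16.80 interest = $467.43; pay $194.00 → $273.43
Quarter 13: $273.43 +$16.80 interest = $290.23; pay $194.00 → $96.23

$96.23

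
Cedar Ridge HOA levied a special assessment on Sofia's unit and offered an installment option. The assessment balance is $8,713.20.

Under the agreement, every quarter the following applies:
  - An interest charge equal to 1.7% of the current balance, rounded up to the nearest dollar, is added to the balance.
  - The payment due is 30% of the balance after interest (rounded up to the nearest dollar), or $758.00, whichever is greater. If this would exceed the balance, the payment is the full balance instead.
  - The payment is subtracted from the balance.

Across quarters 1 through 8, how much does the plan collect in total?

Quarter 1: $8,713.20 +$149.00 interest = $8,862.20; pay $2,659.00 → $6,203.20
Quarter 2: $6,203.20 +$106.00 interest = $6,309.20; pay $1,893.00 → $4,416.20
Quarter 3: $4,416.20 +$76.00 interest = $4,492.20; pay $1,348.00 → $3,144.20
Quarter 4: $3,144.20 +$54.00 interest = $3,198.20; pay $960.00 → $2,238.20
Quarter 5: $2,238.20 +$39.00 interest = $2,277.20; pay $758.00 → $1,519.20
Quarter 6: $1,519.20 +$26.00 interest = $1,545.20; pay $758.00 → $787.20
Quarter 7: $787.20 +$14.00 interest = $801.20; pay $758.00 → $43.20
Quarter 8: $43.20 +$1.00 interest = $44.20; pay $44.20 → $0.00
Total paid: $9,178.20

$9,178.20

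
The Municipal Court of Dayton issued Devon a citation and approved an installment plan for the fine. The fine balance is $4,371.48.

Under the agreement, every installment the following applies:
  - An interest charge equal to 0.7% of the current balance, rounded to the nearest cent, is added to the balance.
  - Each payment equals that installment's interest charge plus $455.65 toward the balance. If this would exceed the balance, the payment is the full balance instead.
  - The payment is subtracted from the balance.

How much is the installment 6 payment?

Installment 1: $4,371.48 +$30.60 interest = $4,402.08; pay $486.25 → $3,915.83
Installment 2: $3,915.83 +$27.41 interest = $3,943.24; pay $483.06 → $3,460.18
Installment 3: $3,460.18 +$24.22 interest = $3,484.40; pay $479.87 → $3,004.53
Installment 4: $3,004.53 +$21.03 interest = $3,025.56; pay $476.68 → $2,548.88
Installment 5: $2,548.88 +$17.84 interest = $2,566.72; pay $473.49 → $2,093.23
Installment 6: $2,093.23 +$14.65 interest = $2,107.88; pay $470.30 → $1,637.58

$470.30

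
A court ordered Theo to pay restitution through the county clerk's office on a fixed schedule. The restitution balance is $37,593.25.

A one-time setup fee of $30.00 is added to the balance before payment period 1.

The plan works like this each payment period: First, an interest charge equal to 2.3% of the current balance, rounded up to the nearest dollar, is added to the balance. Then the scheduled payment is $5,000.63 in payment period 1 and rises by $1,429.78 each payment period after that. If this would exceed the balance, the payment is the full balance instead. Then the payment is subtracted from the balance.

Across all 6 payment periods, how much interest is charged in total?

Payment period 1: $37,623.25 +$866.00 interest = $38,489.25; pay $5,000.63 → $33,488.62
Payment period 2: $33,488.62 +$771.00 interest = $34,259.62; pay $6,430.41 → $27,829.21
Payment period 3: $27,829.21 +$641.00 interest = $28,470.21; pay $7,860.19 → $20,610.02
Payment period 4: $20,610.02 +$475.00 interest = $21,085.02; pay $9,289.97 → $11,795.05
Payment period 5: $11,795.05 +$272.00 interest = $12,067.05; pay $10,719.75 → $1,347.30
Payment period 6: $1,347.30 +$31.00 interest = $1,378.30; pay $1,378.30 → $0.00
Total interest: $866.00 + $771.00 + $641.00 + $475.00 + $272.00 + $31.00 = $3,056.00

$3,056.00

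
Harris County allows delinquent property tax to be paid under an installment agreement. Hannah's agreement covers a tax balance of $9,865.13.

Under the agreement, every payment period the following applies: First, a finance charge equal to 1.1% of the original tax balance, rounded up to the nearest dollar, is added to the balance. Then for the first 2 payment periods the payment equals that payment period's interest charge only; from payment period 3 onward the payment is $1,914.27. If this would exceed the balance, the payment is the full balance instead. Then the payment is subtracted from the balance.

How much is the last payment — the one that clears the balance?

$947.78

Payment period 1: opening $9,865.13; interest $109.00 → $9,974.13; payment $109.00; balance $9,865.13
Payment period 2: opening $9,865.13; interest $109.00 → $9,974.13; payment $109.00; balance $9,865.13
Payment period 3: opening $9,865.13; interest $109.00 → $9,974.13; payment $1,914.27; balance $8,059.86
Payment period 4: opening $8,059.86; interest $109.00 → $8,168.86; payment $1,914.27; balance $6,254.59
Payment period 5: opening $6,254.59; interest $109.00 → $6,363.59; payment $1,914.27; balance $4,449.32
Payment period 6: opening $4,449.32; interest $109.00 → $4,558.32; payment $1,914.27; balance $2,644.05
Payment period 7: opening $2,644.05; interest $109.00 → $2,753.05; payment $1,914.27; balance $838.78
Payment period 8: opening $838.78; interest $109.00 → $947.78; payment $947.78; balance $0.00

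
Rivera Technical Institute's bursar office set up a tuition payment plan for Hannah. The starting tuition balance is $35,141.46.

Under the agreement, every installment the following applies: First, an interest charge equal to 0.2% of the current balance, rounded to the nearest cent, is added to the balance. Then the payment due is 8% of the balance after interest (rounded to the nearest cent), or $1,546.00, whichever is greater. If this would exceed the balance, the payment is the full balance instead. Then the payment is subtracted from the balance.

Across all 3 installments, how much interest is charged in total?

$194.80

Installment 1: opening $35,141.46; interest $70.28 → $35,211.74; payment $2,816.94; balance $32,394.80
Installment 2: opening $32,394.80; interest $64.79 → $32,459.59; payment $2,596.77; balance $29,862.82
Installment 3: opening $29,862.82; interest $59.73 → $29,922.55; payment $2,393.80; balance $27,528.75
Total interest: $70.28 + $64.79 + $59.73 = $194.80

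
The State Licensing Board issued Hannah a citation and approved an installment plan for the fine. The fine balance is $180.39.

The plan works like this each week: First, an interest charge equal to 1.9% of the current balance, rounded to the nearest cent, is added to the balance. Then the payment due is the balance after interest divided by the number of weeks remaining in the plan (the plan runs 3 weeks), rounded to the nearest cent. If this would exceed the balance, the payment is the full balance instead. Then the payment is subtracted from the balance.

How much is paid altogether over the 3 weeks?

$187.34

Week 1: $180.39 +$3.43 interest = $183.82; pay $61.27 → $122.55
Week 2: $122.55 +$2.33 interest = $124.88; pay $62.44 → $62.44
Week 3: $62.44 +$1.19 interest = $63.63; pay $63.63 → $0.00
Total paid: $187.34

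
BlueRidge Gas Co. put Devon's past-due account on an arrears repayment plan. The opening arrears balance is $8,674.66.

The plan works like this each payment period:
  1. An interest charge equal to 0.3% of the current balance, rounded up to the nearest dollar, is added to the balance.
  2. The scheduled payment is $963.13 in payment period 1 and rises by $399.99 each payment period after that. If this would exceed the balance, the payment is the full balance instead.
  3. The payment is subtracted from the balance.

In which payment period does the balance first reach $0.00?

5

Payment period 1: opening $8,674.66; interest $27.00 → $8,701.66; payment $963.13; balance $7,738.53
Payment period 2: opening $7,738.53; interest $24.00 → $7,762.53; payment $1,363.12; balance $6,399.41
Payment period 3: opening $6,399.41; interest $20.00 → $6,419.41; payment $1,763.11; balance $4,656.30
Payment period 4: opening $4,656.30; interest $14.00 → $4,670.30; payment $2,163.10; balance $2,507.20
Payment period 5: opening $2,507.20; interest $8.00 → $2,515.20; payment $2,515.20; balance $0.00
Balance reaches $0.00 in payment period 5.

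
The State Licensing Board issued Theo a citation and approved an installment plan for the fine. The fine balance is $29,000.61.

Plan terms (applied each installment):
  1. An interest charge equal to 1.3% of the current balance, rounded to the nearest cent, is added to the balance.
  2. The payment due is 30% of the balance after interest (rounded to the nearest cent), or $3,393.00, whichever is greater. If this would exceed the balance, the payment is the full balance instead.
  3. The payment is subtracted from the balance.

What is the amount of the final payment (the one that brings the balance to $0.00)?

$442.53

Installment 1: $29,000.61 +$377.01 interest = $29,377.62; pay $8,813.29 → $20,564.33
Installment 2: $20,564.33 +$267.34 interest = $20,831.67; pay $6,249.50 → $14,582.17
Installment 3: $14,582.17 +$189.57 interest = $14,771.74; pay $4,431.52 → $10,340.22
Installment 4: $10,340.22 +$134.42 interest = $10,474.64; pay $3,393.00 → $7,081.64
Installment 5: $7,081.64 +$92.06 interest = $7,173.70; pay $3,393.00 → $3,780.70
Installment 6: $3,780.70 +$49.15 interest = $3,829.85; pay $3,393.00 → $436.85
Installment 7: $436.85 +$5.68 interest = $442.53; pay $442.53 → $0.00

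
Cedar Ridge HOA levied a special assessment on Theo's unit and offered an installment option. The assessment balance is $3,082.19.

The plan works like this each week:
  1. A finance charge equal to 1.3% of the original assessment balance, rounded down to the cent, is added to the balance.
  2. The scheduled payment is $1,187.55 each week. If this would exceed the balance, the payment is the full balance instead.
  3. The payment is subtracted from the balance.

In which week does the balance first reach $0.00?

Week 1: opening $3,082.19; interest $40.06 → $3,122.25; payment $1,187.55; balance $1,934.70
Week 2: opening $1,934.70; interest $40.06 → $1,974.76; payment $1,187.55; balance $787.21
Week 3: opening $787.21; interest $40.06 → $827.27; payment $827.27; balance $0.00
Balance reaches $0.00 in week 3.

3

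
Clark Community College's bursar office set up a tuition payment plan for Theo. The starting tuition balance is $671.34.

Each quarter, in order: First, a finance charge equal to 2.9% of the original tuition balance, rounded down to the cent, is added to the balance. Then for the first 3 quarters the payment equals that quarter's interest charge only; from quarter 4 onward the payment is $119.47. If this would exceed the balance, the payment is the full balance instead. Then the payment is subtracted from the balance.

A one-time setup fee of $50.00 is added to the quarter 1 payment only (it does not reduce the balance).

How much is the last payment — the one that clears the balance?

Quarter 1: $671.34 +$19.46 interest = $690.80; pay $19.46 (+ $50.00 fee) → $671.34
Quarter 2: $671.34 +$19.46 interest = $690.80; pay $19.46 → $671.34
Quarter 3: $671.34 +$19.46 interest = $690.80; pay $19.46 → $671.34
Quarter 4: $671.34 +$19.46 interest = $690.80; pay $119.47 → $571.33
Quarter 5: $571.33 +$19.46 interest = $590.79; pay $119.47 → $471.32
Quarter 6: $471.32 +$19.46 interest = $490.78; pay $119.47 → $371.31
Quarter 7: $371.31 +$19.46 interest = $390.77; pay $119.47 → $271.30
Quarter 8: $271.30 +$19.46 interest = $290.76; pay $119.47 → $171.29
Quarter 9: $171.29 +$19.46 interest = $190.75; pay $119.47 → $71.28
Quarter 10: $71.28 +$19.46 interest = $90.74; pay $90.74 → $0.00

$90.74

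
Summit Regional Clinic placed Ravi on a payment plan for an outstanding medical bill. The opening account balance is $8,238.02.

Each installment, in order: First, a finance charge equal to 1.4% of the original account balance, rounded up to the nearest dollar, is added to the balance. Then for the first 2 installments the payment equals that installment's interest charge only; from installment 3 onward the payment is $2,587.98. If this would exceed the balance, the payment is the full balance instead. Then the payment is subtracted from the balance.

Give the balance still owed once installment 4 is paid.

Installment 1: $8,238.02 +$116.00 interest = $8,354.02; pay $116.00 → $8,238.02
Installment 2: $8,238.02 +$116.00 interest = $8,354.02; pay $116.00 → $8,238.02
Installment 3: $8,238.02 +$116.00 interest = $8,354.02; pay $2,587.98 → $5,766.04
Installment 4: $5,766.04 +$116.00 interest = $5,882.04; pay $2,587.98 → $3,294.06

$3,294.06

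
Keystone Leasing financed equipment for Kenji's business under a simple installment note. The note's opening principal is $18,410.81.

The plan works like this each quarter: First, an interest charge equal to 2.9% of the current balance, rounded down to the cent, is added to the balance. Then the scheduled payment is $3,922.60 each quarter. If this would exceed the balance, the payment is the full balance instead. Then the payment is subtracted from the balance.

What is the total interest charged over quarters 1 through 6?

$1,671.12

# | Opening | Interest | Payment | End bal
1 | $18,410.81 | $533.91 | $3,922.60 | $15,022.12
2 | $15,022.12 | $435.64 | $3,922.60 | $11,535.16
3 | $11,535.16 | $334.51 | $3,922.60 | $7,947.07
4 | $7,947.07 | $230.46 | $3,922.60 | $4,254.93
5 | $4,254.93 | $123.39 | $3,922.60 | $455.72
6 | $455.72 | $13.21 | $468.93 | $0.00
Total interest: $533.91 + $435.64 + $334.51 + $230.46 + $123.39 + $13.21 = $1,671.12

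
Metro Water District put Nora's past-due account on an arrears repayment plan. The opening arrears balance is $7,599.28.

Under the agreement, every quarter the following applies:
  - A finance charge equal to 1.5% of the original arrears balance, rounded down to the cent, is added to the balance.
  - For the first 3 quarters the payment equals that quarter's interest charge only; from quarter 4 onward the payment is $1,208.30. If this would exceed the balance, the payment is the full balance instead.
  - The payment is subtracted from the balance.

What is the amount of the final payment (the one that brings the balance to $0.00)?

Quarter 1: opening $7,599.28; interest $113.98 → $7,713.26; payment $113.98; balance $7,599.28
Quarter 2: opening $7,599.28; interest $113.98 → $7,713.26; payment $113.98; balance $7,599.28
Quarter 3: opening $7,599.28; interest $113.98 → $7,713.26; payment $113.98; balance $7,599.28
Quarter 4: opening $7,599.28; interest $113.98 → $7,713.26; payment $1,208.30; balance $6,504.96
Quarter 5: opening $6,504.96; interest $113.98 → $6,618.94; payment $1,208.30; balance $5,410.64
Quarter 6: opening $5,410.64; interest $113.98 → $5,524.62; payment $1,208.30; balance $4,316.32
Quarter 7: opening $4,316.32; interest $113.98 → $4,430.30; payment $1,208.30; balance $3,222.00
Quarter 8: opening $3,222.00; interest $113.98 → $3,335.98; payment $1,208.30; balance $2,127.68
Quarter 9: opening $2,127.68; interest $113.98 → $2,241.66; payment $1,208.30; balance $1,033.36
Quarter 10: opening $1,033.36; interest $113.98 → $1,147.34; payment $1,147.34; balance $0.00

$1,147.34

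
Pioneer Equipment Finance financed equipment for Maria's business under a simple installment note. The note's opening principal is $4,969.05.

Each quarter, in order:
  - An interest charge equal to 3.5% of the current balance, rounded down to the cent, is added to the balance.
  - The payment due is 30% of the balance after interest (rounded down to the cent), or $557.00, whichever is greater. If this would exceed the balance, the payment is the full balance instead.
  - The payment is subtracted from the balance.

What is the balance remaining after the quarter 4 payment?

Quarter 1: opening $4,969.05; interest $173.91 → $5,142.96; payment $1,542.88; balance $3,600.08
Quarter 2: opening $3,600.08; interest $126.00 → $3,726.08; payment $1,117.82; balance $2,608.26
Quarter 3: opening $2,608.26; interest $91.28 → $2,699.54; payment $809.86; balance $1,889.68
Quarter 4: opening $1,889.68; interest $66.13 → $1,955.81; payment $586.74; balance $1,369.07

$1,369.07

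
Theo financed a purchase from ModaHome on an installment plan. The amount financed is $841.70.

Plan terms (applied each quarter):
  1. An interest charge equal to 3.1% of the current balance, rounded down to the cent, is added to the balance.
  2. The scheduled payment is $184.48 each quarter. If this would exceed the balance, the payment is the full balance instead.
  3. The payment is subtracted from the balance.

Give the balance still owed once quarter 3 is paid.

Quarter 1: opening $841.70; interest $26.09 → $867.79; payment $184.48; balance $683.31
Quarter 2: opening $683.31; interest $21.18 → $704.49; payment $184.48; balance $520.01
Quarter 3: opening $520.01; interest $16.12 → $536.13; payment $184.48; balance $351.65

$351.65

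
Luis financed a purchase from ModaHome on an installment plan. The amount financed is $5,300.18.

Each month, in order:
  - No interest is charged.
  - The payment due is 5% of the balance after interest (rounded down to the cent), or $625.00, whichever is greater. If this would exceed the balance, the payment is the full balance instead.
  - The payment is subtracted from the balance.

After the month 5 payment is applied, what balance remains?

$2,175.18

Month 1: $5,300.18 − $625.00 → $4,675.18
Month 2: $4,675.18 − $625.00 → $4,050.18
Month 3: $4,050.18 − $625.00 → $3,425.18
Month 4: $3,425.18 − $625.00 → $2,800.18
Month 5: $2,800.18 − $625.00 → $2,175.18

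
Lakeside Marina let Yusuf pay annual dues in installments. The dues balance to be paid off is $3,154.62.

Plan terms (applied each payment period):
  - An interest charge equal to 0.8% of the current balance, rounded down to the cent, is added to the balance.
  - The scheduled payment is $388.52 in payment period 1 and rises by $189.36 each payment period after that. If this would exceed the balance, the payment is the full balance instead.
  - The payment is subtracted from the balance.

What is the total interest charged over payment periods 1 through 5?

Payment period 1: $3,154.62 +$25.23 interest = $3,179.85; pay $388.52 → $2,791.33
Payment period 2: $2,791.33 +$22.33 interest = $2,813.66; pay $577.88 → $2,235.78
Payment period 3: $2,235.78 +$17.88 interest = $2,253.66; pay $767.24 → $1,486.42
Payment period 4: $1,486.42 +$11.89 interest = $1,498.31; pay $956.60 → $541.71
Payment period 5: $541.71 +$4.33 interest = $546.04; pay $546.04 → $0.00
Total interest: $25.23 + $22.33 + $17.88 + $11.89 + $4.33 = $81.66

$81.66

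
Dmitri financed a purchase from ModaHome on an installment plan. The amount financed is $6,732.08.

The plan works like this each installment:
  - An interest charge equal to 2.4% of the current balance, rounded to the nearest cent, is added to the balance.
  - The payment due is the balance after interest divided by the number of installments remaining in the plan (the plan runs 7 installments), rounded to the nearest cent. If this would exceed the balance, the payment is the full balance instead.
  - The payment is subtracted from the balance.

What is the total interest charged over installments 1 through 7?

$678.23

Installment 1: $6,732.08 +$161.57 interest = $6,893.65; pay $984.81 → $5,908.84
Installment 2: $5,908.84 +$141.81 interest = $6,050.65; pay $1,008.44 → $5,042.21
Installment 3: $5,042.21 +$121.01 interest = $5,163.22; pay $1,032.64 → $4,130.58
Installment 4: $4,130.58 +$99.13 interest = $4,229.71; pay $1,057.43 → $3,172.28
Installment 5: $3,172.28 +$76.13 interest = $3,248.41; pay $1,082.80 → $2,165.61
Installment 6: $2,165.61 +$51.97 interest = $2,217.58; pay $1,108.79 → $1,108.79
Installment 7: $1,108.79 +$26.61 interest = $1,135.40; pay $1,135.40 → $0.00
Total interest: $161.57 + $141.81 + $121.01 + $99.13 + $76.13 + $51.97 + $26.61 = $678.23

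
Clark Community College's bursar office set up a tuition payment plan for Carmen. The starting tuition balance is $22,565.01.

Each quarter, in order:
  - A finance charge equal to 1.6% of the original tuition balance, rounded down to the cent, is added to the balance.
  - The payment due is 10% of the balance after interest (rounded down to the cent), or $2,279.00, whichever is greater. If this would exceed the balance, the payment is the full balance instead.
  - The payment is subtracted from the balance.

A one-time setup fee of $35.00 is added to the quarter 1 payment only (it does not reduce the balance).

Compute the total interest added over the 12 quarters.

$4,332.48

Quarter 1: opening $22,565.01; interest $361.04 → $22,926.05; payment $2,292.60 (+ $35.00 fee); balance $20,633.45
Quarter 2: opening $20,633.45; interest $361.04 → $20,994.49; payment $2,279.00; balance $18,715.49
Quarter 3: opening $18,715.49; interest $361.04 → $19,076.53; payment $2,279.00; balance $16,797.53
Quarter 4: opening $16,797.53; interest $361.04 → $17,158.57; payment $2,279.00; balance $14,879.57
Quarter 5: opening $14,879.57; interest $361.04 → $15,240.61; payment $2,279.00; balance $12,961.61
Quarter 6: opening $12,961.61; interest $361.04 → $13,322.65; payment $2,279.00; balance $11,043.65
Quarter 7: opening $11,043.65; interest $361.04 → $11,404.69; payment $2,279.00; balance $9,125.69
Quarter 8: opening $9,125.69; interest $361.04 → $9,486.73; payment $2,279.00; balance $7,207.73
Quarter 9: opening $7,207.73; interest $361.04 → $7,568.77; payment $2,279.00; balance $5,289.77
Quarter 10: opening $5,289.77; interest $361.04 → $5,650.81; payment $2,279.00; balance $3,371.81
Quarter 11: opening $3,371.81; interest $361.04 → $3,732.85; payment $2,279.00; balance $1,453.85
Quarter 12: opening $1,453.85; interest $361.04 → $1,814.89; payment $1,814.89; balance $0.00
Total interest: $361.04 + $361.04 + $361.04 + $361.04 + $361.04 + $361.04 + $361.04 + $361.04 + $361.04 + $361.04 + $361.04 + $361.04 = $4,332.48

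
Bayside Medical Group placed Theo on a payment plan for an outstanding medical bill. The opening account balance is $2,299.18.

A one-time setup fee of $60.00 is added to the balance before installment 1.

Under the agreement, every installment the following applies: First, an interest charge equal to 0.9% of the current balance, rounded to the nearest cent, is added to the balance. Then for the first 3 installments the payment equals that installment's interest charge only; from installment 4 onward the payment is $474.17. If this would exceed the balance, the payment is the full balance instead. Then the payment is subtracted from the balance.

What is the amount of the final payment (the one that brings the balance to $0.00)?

Installment 1: opening $2,359.18; interest $21.23 → $2,380.41; payment $21.23; balance $2,359.18
Installment 2: opening $2,359.18; interest $21.23 → $2,380.41; payment $21.23; balance $2,359.18
Installment 3: opening $2,359.18; interest $21.23 → $2,380.41; payment $21.23; balance $2,359.18
Installment 4: opening $2,359.18; interest $21.23 → $2,380.41; payment $474.17; balance $1,906.24
Installment 5: opening $1,906.24; interest $17.16 → $1,923.40; payment $474.17; balance $1,449.23
Installment 6: opening $1,449.23; interest $13.04 → $1,462.27; payment $474.17; balance $988.10
Installment 7: opening $988.10; interest $8.89 → $996.99; payment $474.17; balance $522.82
Installment 8: opening $522.82; interest $4.71 → $527.53; payment $474.17; balance $53.36
Installment 9: opening $53.36; interest $0.48 → $53.84; payment $53.84; balance $0.00

$53.84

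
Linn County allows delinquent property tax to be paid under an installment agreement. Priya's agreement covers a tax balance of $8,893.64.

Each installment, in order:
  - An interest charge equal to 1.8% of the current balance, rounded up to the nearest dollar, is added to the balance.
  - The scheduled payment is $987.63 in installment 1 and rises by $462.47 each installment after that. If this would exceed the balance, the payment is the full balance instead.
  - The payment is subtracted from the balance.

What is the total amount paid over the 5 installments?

$9,461.64

# | Opening | Interest | Payment | End bal
1 | $8,893.64 | $161.00 | $987.63 | $8,067.01
2 | $8,067.01 | $146.00 | $1,450.10 | $6,762.91
3 | $6,762.91 | $122.00 | $1,912.57 | $4,972.34
4 | $4,972.34 | $90.00 | $2,375.04 | $2,687.30
5 | $2,687.30 | $49.00 | $2,736.30 | $0.00
Total paid: $9,461.64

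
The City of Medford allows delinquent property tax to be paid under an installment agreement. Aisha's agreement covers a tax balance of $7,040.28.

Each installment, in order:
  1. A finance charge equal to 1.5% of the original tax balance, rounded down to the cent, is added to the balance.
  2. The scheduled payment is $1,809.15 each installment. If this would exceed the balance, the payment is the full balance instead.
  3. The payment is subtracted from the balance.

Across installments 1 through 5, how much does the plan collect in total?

$7,568.28

Installment 1: $7,040.28 +$105.60 interest = $7,145.88; pay $1,809.15 → $5,336.73
Installment 2: $5,336.73 +$105.60 interest = $5,442.33; pay $1,809.15 → $3,633.18
Installment 3: $3,633.18 +$105.60 interest = $3,738.78; pay $1,809.15 → $1,929.63
Installment 4: $1,929.63 +$105.60 interest = $2,035.23; pay $1,809.15 → $226.08
Installment 5: $226.08 +$105.60 interest = $331.68; pay $331.68 → $0.00
Total paid: $7,568.28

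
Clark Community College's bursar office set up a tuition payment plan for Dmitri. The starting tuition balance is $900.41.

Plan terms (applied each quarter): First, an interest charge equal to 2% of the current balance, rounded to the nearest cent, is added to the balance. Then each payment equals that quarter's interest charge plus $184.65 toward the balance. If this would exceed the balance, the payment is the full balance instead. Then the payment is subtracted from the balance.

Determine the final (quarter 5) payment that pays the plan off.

Quarter 1: $900.41 +$18.01 interest = $918.42; pay $202.66 → $715.76
Quarter 2: $715.76 +$14.32 interest = $730.08; pay $198.97 → $531.11
Quarter 3: $531.11 +$10.62 interest = $541.73; pay $195.27 → $346.46
Quarter 4: $346.46 +$6.93 interest = $353.39; pay $191.58 → $161.81
Quarter 5: $161.81 +$3.24 interest = $165.05; pay $165.05 → $0.00

$165.05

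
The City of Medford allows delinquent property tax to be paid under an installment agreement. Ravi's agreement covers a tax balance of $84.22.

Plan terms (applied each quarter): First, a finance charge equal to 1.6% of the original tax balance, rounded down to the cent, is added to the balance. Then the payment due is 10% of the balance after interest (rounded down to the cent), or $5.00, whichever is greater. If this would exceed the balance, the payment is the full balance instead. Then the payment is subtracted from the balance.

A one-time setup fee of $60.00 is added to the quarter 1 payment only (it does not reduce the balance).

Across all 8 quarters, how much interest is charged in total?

Quarter 1: opening $84.22; interest $1.34 → $85.56; payment $8.55 (+ $60.00 fee); balance $77.01
Quarter 2: opening $77.01; interest $1.34 → $78.35; payment $7.83; balance $70.52
Quarter 3: opening $70.52; interest $1.34 → $71.86; payment $7.18; balance $64.68
Quarter 4: opening $64.68; interest $1.34 → $66.02; payment $6.60; balance $59.42
Quarter 5: opening $59.42; interest $1.34 → $60.76; payment $6.07; balance $54.69
Quarter 6: opening $54.69; interest $1.34 → $56.03; payment $5.60; balance $50.43
Quarter 7: opening $50.43; interest $1.34 → $51.77; payment $5.17; balance $46.60
Quarter 8: opening $46.60; interest $1.34 → $47.94; payment $5.00; balance $42.94
Total interest: $1.34 + $1.34 + $1.34 + $1.34 + $1.34 + $1.34 + $1.34 + $1.34 = $10.72

$10.72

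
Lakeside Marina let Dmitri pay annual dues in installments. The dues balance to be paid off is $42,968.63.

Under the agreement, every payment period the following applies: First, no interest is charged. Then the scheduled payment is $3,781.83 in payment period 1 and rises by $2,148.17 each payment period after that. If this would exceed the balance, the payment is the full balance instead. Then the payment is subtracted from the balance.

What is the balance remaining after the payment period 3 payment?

Payment period 1: $42,968.63 − $3,781.83 → $39,186.80
Payment period 2: $39,186.80 − $5,930.00 → $33,256.80
Payment period 3: $33,256.80 − $8,078.17 → $25,178.63

$25,178.63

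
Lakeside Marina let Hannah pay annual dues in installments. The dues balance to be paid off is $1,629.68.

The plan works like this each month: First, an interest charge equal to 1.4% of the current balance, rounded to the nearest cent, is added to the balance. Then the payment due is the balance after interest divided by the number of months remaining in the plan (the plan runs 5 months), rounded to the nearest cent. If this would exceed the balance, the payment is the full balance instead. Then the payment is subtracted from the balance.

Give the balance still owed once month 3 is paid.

# | Opening | Interest | Payment | End bal
1 | $1,629.68 | $22.82 | $330.50 | $1,322.00
2 | $1,322.00 | $18.51 | $335.13 | $1,005.38
3 | $1,005.38 | $14.08 | $339.82 | $679.64

$679.64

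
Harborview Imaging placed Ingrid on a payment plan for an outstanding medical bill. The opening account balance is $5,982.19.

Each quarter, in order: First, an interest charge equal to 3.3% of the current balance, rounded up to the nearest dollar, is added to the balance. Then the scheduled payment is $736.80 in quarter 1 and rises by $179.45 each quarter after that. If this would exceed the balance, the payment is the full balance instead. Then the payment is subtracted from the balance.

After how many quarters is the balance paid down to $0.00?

# | Opening | Interest | Payment | End bal
1 | $5,982.19 | $198.00 | $736.80 | $5,443.39
2 | $5,443.39 | $180.00 | $916.25 | $4,707.14
3 | $4,707.14 | $156.00 | $1,095.70 | $3,767.44
4 | $3,767.44 | $125.00 | $1,275.15 | $2,617.29
5 | $2,617.29 | $87.00 | $1,454.60 | $1,249.69
6 | $1,249.69 | $42.00 | $1,291.69 | $0.00
Balance reaches $0.00 in quarter 6.

6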